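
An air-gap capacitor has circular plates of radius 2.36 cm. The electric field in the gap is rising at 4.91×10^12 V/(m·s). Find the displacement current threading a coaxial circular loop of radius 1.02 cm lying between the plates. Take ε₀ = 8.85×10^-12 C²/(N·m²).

0.0142 A

Through the whole plate area (πR² = 1.750×10^-3 m²), I_d = ε₀ πR² dE/dt = 0.07604 A.
Through an area πr² the displacement current is I_d·(πr²/πR²) = I_d (r/R)² = 0.0142 A.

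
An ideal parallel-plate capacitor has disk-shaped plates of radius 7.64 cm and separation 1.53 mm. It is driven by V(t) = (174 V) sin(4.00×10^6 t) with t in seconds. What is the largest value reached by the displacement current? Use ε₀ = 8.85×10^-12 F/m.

C = ε₀A/d = (8.85×10^-12)(0.01834)/(1.53×10^-3) = 1.061×10^-10 F; ω = 4.00×10^6 rad/s.
I_d = C dV/dt, so |I_d|_max = C V₀ ω = (1.061×10^-10)(174)(4.00×10^6) = 0.0738 A.

0.0738 A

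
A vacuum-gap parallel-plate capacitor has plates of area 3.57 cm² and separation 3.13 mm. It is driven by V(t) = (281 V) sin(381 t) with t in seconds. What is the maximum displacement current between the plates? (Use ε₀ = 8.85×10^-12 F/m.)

C = ε₀A/d = (8.85×10^-12)(3.57×10^-4)/(3.13×10^-3) = 1.009×10^-12 F; ω = 381 rad/s.
I_d = C dV/dt, so |I_d|_max = C V₀ ω = (1.009×10^-12)(281)(381) = 1.08×10^-7 A.

1.08×10^-7 A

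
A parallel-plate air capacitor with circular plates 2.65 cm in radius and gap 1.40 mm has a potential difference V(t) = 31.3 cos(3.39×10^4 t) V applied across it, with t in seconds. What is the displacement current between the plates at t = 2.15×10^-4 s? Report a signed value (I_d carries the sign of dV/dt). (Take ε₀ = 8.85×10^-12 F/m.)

C = ε₀A/d = (8.85×10^-12)(2.206×10^-3)/(1.40×10^-3) = 1.395×10^-11 F. dV/dt = V₀ω·−sin(ωt); at ωt = 7.2885 rad this factor is -0.8443.
I_d = C dV/dt = (1.395×10^-11)(31.3)(3.39×10^4)(-0.8443) = -1.25×10^-5 A.

-1.25×10^-5 A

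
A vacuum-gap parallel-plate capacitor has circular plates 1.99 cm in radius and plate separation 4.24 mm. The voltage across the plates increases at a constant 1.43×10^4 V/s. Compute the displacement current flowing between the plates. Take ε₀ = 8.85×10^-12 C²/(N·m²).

C = ε₀A/d = (8.85×10^-12)(1.244×10^-3)/(4.24×10^-3) = 2.597×10^-12 F.
I_d = C dV/dt = (2.597×10^-12)(1.43×10^4) = 3.71×10^-8 A.

3.71×10^-8 A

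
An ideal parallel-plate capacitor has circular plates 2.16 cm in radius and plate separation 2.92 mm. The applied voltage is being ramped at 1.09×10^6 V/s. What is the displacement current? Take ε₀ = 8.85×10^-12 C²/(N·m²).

4.84×10^-6 A

The displacement current equals the charging current C dV/dt. With C = ε₀A/d = (8.85×10^-12)(1.466×10^-3)/(2.92×10^-3) = 4.443×10^-12 F, I_d = (4.443×10^-12)(1.09×10^6) = 4.84×10^-6 A.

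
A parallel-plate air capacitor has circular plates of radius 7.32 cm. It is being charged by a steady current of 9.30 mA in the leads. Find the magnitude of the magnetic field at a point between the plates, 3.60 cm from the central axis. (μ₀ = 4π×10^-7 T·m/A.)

1.25×10^-8 T

Between the plates the displacement current equals the wire current: I_d = 9.30 mA = 9.30×10^-3 A.
An Ampèrian loop of radius r encloses a fraction (r/R)² of I_d. Then B·2πr = μ₀ I_d (r/R)², giving B = μ₀ I_d r/(2πR²) = 1.25×10^-8 T.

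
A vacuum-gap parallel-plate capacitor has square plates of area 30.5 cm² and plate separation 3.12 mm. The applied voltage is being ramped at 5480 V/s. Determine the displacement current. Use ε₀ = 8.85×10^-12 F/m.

4.74×10^-8 A

The field between the plates is E = V/d, so dE/dt = (5480)/(3.12×10^-3 m) = 1.756×10^6 V/(m·s).
I_d = ε₀ A (dE/dt) = (8.85×10^-12)(3.05×10^-3)(1.756×10^6) = 4.74×10^-8 A.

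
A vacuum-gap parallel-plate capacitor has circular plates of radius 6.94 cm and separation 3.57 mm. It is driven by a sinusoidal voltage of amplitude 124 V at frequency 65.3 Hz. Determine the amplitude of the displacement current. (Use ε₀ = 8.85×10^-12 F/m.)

C = ε₀A/d = (8.85×10^-12)(0.01513)/(3.57×10^-3) = 3.751×10^-11 F; ω = 2πf = 410.3 rad/s.
I_d = C dV/dt, so |I_d|_max = C V₀ ω = (3.751×10^-11)(124)(410.3) = 1.91×10^-6 A.

1.91×10^-6 A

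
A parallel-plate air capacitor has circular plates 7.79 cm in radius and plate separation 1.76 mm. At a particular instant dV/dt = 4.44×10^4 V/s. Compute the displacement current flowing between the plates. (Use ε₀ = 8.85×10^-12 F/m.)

E = V/d so dE/dt = (dV/dt)/d = 2.523×10^7 V/(m·s), and I_d = ε₀ A dE/dt = (8.85×10^-12)(0.01906)(2.523×10^7) = 4.26×10^-6 A.

4.26×10^-6 A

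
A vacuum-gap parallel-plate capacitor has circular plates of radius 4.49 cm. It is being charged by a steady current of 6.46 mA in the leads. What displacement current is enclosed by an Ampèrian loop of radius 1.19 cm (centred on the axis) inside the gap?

4.54×10^-4 A

By continuity the displacement current in the gap matches the conduction current: I_d = 6.46×10^-3 A.
The field is uniform, so I_d,enc = I_d (r/R)² = (6.46×10^-3)(1.19/4.49)² = 4.54×10^-4 A.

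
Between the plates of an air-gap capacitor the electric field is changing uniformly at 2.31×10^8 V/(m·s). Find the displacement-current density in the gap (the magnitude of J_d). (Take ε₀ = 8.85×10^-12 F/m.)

2.04×10^-3 A/m²

The displacement-current density is ε₀ ∂E/∂t = (8.85×10^-12)(2.31×10^8) = 2.04×10^-3 A/m².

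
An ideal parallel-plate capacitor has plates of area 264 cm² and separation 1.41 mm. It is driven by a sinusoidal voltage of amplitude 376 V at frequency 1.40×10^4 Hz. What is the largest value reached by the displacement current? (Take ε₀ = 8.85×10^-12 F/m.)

5.48×10^-3 A

The displacement current equals the conduction current C dV/dt, which peaks at C V₀ ω.
With C = ε₀A/d = (8.85×10^-12)(0.0264)/(1.41×10^-3) = 1.657×10^-10 F and ω = 2πf = 8.796×10^4 rad/s, I_d,max = (1.657×10^-10)(376)(8.796×10^4) = 5.48×10^-3 A.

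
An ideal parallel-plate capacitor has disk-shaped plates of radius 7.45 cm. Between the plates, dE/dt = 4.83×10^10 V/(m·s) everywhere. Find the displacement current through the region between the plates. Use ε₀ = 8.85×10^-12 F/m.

7.45×10^-3 A

The displacement current is ε₀ times dΦ_E/dt = ε₀ A dE/dt = (8.85×10^-12)(0.01744)(4.83×10^10) = 7.45×10^-3 A.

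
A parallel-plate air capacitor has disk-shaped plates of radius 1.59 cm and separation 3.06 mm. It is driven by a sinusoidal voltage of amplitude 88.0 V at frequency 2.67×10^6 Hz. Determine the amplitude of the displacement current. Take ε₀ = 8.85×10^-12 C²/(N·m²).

3.39×10^-3 A

C = ε₀A/d = (8.85×10^-12)(7.942×10^-4)/(3.06×10^-3) = 2.297×10^-12 F; ω = 2πf = 1.678×10^7 rad/s.
I_d = C dV/dt, so |I_d|_max = C V₀ ω = (2.297×10^-12)(88.0)(1.678×10^7) = 3.39×10^-3 A.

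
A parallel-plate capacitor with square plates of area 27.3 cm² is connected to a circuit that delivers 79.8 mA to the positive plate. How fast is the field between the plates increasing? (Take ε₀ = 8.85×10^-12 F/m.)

By continuity, I_d in the gap equals the 79.8 mA flowing in the wire.
Since I_d = ε₀ A dE/dt, dE/dt = I_d/(ε₀A) = (0.0798)/((8.85×10^-12)(2.73×10^-3)) = 3.30×10^12 V/(m·s).

3.30×10^12 V/(m·s)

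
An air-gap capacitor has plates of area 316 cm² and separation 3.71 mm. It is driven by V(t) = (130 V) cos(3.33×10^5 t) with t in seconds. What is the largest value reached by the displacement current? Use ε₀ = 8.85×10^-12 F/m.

3.26×10^-3 A

C = ε₀A/d = (8.85×10^-12)(0.0316)/(3.71×10^-3) = 7.538×10^-11 F; ω = 3.33×10^5 rad/s.
I_d = C dV/dt, so |I_d|_max = C V₀ ω = (7.538×10^-11)(130)(3.33×10^5) = 3.26×10^-3 A.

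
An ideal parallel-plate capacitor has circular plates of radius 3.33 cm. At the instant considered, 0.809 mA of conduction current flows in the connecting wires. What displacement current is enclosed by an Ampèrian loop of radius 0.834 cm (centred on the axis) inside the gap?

5.07×10^-5 A

No conduction current crosses the gap, so I_d there equals the 8.09×10^-4 A in the leads.
The field is uniform, so I_d,enc = I_d (r/R)² = (8.09×10^-4)(0.834/3.33)² = 5.07×10^-5 A.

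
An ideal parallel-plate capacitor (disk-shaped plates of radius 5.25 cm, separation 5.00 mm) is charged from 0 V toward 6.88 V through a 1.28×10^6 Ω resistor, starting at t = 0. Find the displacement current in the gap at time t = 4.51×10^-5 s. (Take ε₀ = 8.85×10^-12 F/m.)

5.39×10^-7 A

C = ε₀A/d = (8.85×10^-12)(8.659×10^-3)/(5.00×10^-3) = 1.533×10^-11 F and τ = RC = 1.962×10^-5 s. I_d in the gap equals the RC charging current.
I_d(t) = (V₀/R) e^(−t/τ) = 5.375×10^-6 · e^(−2.299) = 5.39×10^-7 A.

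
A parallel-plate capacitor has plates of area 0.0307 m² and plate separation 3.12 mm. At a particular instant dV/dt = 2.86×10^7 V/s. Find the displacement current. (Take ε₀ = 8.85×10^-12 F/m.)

2.49×10^-3 A

C = ε₀A/d = (8.85×10^-12)(0.0307)/(3.12×10^-3) = 8.708×10^-11 F.
I_d = C dV/dt = (8.708×10^-11)(2.86×10^7) = 2.49×10^-3 A.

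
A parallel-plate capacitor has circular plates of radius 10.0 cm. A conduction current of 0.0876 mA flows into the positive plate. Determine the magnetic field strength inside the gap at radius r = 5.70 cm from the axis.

Between the plates the displacement current equals the wire current: I_d = 0.0876 mA = 8.76×10^-5 A.
∮B·dl = μ₀ I_d,enc with I_d,enc = I_d r²/R² = 2.846×10^-5 A; so B = μ₀ I_d,enc/(2πr) = 9.99×10^-11 T.

9.99×10^-11 T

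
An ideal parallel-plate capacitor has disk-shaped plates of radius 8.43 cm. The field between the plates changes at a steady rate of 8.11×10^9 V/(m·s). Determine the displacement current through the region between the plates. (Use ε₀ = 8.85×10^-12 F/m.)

1.60×10^-3 A

The displacement current is ε₀ times dΦ_E/dt = ε₀ A dE/dt = (8.85×10^-12)(0.02233)(8.11×10^9) = 1.60×10^-3 A.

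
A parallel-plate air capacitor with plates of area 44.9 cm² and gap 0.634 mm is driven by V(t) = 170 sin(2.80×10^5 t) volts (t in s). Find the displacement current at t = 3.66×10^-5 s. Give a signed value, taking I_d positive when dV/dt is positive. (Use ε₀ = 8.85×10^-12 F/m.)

C = ε₀A/d = (8.85×10^-12)(4.49×10^-3)/(6.34×10^-4) = 6.268×10^-11 F. dV/dt = V₀ω·cos(ωt); at ωt = 10.248 rad this factor is -0.6799.
I_d = C dV/dt = (6.268×10^-11)(170)(2.80×10^5)(-0.6799) = -2.03×10^-3 A.

-2.03×10^-3 A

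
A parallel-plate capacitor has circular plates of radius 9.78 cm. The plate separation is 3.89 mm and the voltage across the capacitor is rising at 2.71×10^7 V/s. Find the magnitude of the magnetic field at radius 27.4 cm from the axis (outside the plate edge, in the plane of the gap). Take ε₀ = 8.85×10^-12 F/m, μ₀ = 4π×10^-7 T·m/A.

I_d = C dV/dt with C = ε₀πR²/d = 6.837×10^-11 F, so I_d = (6.837×10^-11)(2.71×10^7) = 1.853×10^-3 A.
Outside the plates the loop encloses all of I_d, so B·2πr = μ₀ I_d and B = 1.35×10^-9 T.

1.35×10^-9 T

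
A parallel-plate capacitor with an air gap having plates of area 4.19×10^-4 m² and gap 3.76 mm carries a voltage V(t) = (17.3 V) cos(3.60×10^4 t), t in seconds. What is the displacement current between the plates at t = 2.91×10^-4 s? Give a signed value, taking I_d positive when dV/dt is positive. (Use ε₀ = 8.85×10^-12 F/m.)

dV/dt = (17.3)(3.60×10^4)·−sin(10.476) = 5.406×10^5 V/s.
I_d = C dV/dt with C = ε₀A/d = (8.85×10^-12)(4.19×10^-4)/(3.76×10^-3) = 9.862×10^-13 F, so I_d = (9.862×10^-13)(5.406×10^5) = 5.33×10^-7 A.

5.33×10^-7 A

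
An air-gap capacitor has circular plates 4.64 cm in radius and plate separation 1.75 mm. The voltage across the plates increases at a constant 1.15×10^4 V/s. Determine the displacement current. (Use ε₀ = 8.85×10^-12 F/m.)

E = V/d so dE/dt = (dV/dt)/d = 6.571×10^6 V/(m·s), and I_d = ε₀ A dE/dt = (8.85×10^-12)(6.764×10^-3)(6.571×10^6) = 3.93×10^-7 A.

3.93×10^-7 A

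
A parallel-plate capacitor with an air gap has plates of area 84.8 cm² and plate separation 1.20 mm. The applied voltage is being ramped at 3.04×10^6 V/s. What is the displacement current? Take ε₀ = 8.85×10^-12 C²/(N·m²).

C = ε₀A/d = (8.85×10^-12)(8.48×10^-3)/(1.20×10^-3) = 6.254×10^-11 F.
I_d = C dV/dt = (6.254×10^-11)(3.04×10^6) = 1.90×10^-4 A.

1.90×10^-4 A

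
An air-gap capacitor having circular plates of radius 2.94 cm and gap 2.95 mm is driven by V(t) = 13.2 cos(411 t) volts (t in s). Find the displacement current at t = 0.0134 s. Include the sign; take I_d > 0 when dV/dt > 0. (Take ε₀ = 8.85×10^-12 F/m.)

3.09×10^-8 A

dE/dt = (V₀ω/d)·−sin(ωt) with ωt = 5.5074 rad: (13.2)(411)(0.7003)/(2.95×10^-3) = 1.288×10^6 V/(m·s).
I_d = ε₀ A dE/dt = (8.85×10^-12)(2.715×10^-3)(1.288×10^6) = 3.09×10^-8 A.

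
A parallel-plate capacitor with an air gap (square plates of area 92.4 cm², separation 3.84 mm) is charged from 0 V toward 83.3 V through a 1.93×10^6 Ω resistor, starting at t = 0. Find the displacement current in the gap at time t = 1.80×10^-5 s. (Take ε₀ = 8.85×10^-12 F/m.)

2.79×10^-5 A

With C = ε₀A/d = (8.85×10^-12)(9.24×10^-3)/(3.84×10^-3) = 2.130×10^-11 F, the time constant is τ = RC = 4.111×10^-5 s, so t/τ = 0.4378 and e^(−t/τ) = 0.6455.
I_d = I_cond = (V₀/R) e^(−t/τ) = (4.316×10^-5)(0.6455) = 2.79×10^-5 A.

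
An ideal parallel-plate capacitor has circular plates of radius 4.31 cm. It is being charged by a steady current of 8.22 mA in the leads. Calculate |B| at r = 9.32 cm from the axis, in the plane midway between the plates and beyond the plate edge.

No conduction current crosses the gap, so I_d there equals the 8.22×10^-3 A in the leads.
With r > R the enclosed displacement current is the full I_d; B = μ₀ I_d / (2πr) = 1.76×10^-8 T.

1.76×10^-8 T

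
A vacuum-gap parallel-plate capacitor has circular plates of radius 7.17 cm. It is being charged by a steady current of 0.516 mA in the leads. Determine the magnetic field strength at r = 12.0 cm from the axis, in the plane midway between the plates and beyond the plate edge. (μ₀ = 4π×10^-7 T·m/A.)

By continuity the displacement current in the gap matches the conduction current: I_d = 5.16×10^-4 A.
For r ≥ R the full I_d is enclosed: B = μ₀ I_d/(2πr) = (4π×10^-7)(5.16×10^-4)/(2π·0.120) = 8.60×10^-10 T.

8.60×10^-10 T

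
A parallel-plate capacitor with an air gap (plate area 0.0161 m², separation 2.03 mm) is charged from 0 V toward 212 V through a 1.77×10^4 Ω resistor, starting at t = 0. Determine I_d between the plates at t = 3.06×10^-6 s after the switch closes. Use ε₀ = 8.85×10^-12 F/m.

C = ε₀A/d = (8.85×10^-12)(0.0161)/(2.03×10^-3) = 7.019×10^-11 F, so τ = RC = 1.242×10^-6 s.
The conduction current is I(t) = (V₀/R) e^(−t/τ), and the displacement current between the plates equals it.
t/τ = 2.464; I_d = (212/1.77×10^4) · e^(−2.464) = (0.01198)(0.08509) = 1.02×10^-3 A.

1.02×10^-3 A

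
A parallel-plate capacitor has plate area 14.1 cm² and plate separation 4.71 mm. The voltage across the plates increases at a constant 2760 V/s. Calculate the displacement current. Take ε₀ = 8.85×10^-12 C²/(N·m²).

C = ε₀A/d = (8.85×10^-12)(1.41×10^-3)/(4.71×10^-3) = 2.649×10^-12 F.
I_d = C dV/dt = (2.649×10^-12)(2760) = 7.31×10^-9 A.

7.31×10^-9 A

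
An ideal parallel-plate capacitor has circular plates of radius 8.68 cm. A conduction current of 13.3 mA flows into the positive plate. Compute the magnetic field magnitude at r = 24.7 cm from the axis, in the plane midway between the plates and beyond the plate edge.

1.08×10^-8 T

Between the plates the displacement current equals the wire current: I_d = 13.3 mA = 0.0133 A.
With r > R the enclosed displacement current is the full I_d; B = μ₀ I_d / (2πr) = 1.08×10^-8 T.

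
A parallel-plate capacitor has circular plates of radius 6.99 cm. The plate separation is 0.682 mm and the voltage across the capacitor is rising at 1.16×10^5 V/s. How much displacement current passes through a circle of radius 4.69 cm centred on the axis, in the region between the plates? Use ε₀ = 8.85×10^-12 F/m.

1.04×10^-5 A

With E = V/d, dE/dt = 1.701×10^8 V/(m·s) and πR² = 0.01535 m², giving I_d = ε₀ πR² dE/dt = 2.311×10^-5 A.
The field is uniform, so I_d,enc = I_d (r/R)² = (2.311×10^-5)(4.69/6.99)² = 1.04×10^-5 A.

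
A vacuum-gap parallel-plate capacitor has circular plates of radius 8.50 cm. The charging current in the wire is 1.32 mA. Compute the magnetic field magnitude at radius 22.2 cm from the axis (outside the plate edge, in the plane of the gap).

1.19×10^-9 T

Between the plates the displacement current equals the wire current: I_d = 1.32 mA = 1.32×10^-3 A.
With r > R the enclosed displacement current is the full I_d; B = μ₀ I_d / (2πr) = 1.19×10^-9 T.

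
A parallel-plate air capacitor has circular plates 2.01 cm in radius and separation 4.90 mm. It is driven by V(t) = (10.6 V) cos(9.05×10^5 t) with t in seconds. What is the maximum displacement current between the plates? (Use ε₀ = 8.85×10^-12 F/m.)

2.20×10^-5 A

The displacement current equals the conduction current C dV/dt, which peaks at C V₀ ω.
With C = ε₀A/d = (8.85×10^-12)(1.269×10^-3)/(4.90×10^-3) = 2.292×10^-12 F and ω = 9.05×10^5 rad/s, I_d,max = (2.292×10^-12)(10.6)(9.05×10^5) = 2.20×10^-5 A.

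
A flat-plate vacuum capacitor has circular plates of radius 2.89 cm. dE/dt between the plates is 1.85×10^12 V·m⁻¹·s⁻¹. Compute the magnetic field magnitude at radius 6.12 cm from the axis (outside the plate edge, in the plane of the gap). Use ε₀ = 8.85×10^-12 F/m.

1.40×10^-7 T

Through the whole plate area (πR² = 2.624×10^-3 m²), I_d = ε₀ πR² dE/dt = 0.04296 A.
With r > R the enclosed displacement current is the full I_d; B = μ₀ I_d / (2πr) = 1.40×10^-7 T.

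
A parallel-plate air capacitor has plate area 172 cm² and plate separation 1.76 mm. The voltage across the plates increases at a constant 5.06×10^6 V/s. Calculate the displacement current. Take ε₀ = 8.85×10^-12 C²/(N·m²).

4.38×10^-4 A

C = ε₀A/d = (8.85×10^-12)(0.0172)/(1.76×10^-3) = 8.649×10^-11 F.
I_d = C dV/dt = (8.649×10^-11)(5.06×10^6) = 4.38×10^-4 A.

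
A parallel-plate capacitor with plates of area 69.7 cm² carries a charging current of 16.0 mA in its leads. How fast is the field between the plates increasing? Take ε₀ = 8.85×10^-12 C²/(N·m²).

2.59×10^11 V/(m·s)

By continuity, I_d in the gap equals the 16.0 mA flowing in the wire.
Inverting I_d = ε₀ A dE/dt gives dE/dt = 0.0160 / (8.85×10^-12 · 6.97×10^-3) = 2.59×10^11 V/(m·s).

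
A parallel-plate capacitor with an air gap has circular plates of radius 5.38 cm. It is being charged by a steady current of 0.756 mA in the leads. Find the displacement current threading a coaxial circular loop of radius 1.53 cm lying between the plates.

Between the plates the displacement current equals the wire current: I_d = 0.756 mA = 7.56×10^-4 A.
Through an area πr² the displacement current is I_d·(πr²/πR²) = I_d (r/R)² = 6.11×10^-5 A.

6.11×10^-5 A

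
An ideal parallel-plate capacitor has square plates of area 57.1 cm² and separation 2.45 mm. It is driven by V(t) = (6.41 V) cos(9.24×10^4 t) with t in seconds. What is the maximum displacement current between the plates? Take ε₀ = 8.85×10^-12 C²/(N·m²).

1.22×10^-5 A

The displacement current equals the conduction current C dV/dt, which peaks at C V₀ ω.
With C = ε₀A/d = (8.85×10^-12)(5.71×10^-3)/(2.45×10^-3) = 2.063×10^-11 F and ω = 9.24×10^4 rad/s, I_d,max = (2.063×10^-11)(6.41)(9.24×10^4) = 1.22×10^-5 A.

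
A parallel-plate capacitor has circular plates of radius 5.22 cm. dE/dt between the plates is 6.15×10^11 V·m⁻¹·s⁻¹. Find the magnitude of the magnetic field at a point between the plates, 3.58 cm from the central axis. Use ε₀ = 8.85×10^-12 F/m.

1.22×10^-7 T

Through the whole plate area (πR² = 8.560×10^-3 m²), I_d = ε₀ πR² dE/dt = 0.04659 A.
An Ampèrian loop of radius r encloses a fraction (r/R)² of I_d. Then B·2πr = μ₀ I_d (r/R)², giving B = μ₀ I_d r/(2πR²) = 1.22×10^-7 T.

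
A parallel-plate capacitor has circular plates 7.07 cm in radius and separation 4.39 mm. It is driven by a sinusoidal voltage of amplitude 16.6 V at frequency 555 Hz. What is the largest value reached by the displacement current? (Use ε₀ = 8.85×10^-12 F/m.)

1.83×10^-6 A

C = ε₀A/d = (8.85×10^-12)(0.01570)/(4.39×10^-3) = 3.165×10^-11 F; ω = 2πf = 3487 rad/s.
I_d = C dV/dt, so |I_d|_max = C V₀ ω = (3.165×10^-11)(16.6)(3487) = 1.83×10^-6 A.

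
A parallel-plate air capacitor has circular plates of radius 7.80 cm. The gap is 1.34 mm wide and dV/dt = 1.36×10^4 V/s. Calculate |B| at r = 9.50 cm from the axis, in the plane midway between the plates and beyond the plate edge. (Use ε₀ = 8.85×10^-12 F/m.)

dE/dt = (dV/dt)/d = 1.015×10^7 V/(m·s); I_d = ε₀(πR²)(dE/dt) = (8.85×10^-12)(0.01911)(1.015×10^7) = 1.717×10^-6 A.
With r > R the enclosed displacement current is the full I_d; B = μ₀ I_d / (2πr) = 3.61×10^-12 T.

3.61×10^-12 T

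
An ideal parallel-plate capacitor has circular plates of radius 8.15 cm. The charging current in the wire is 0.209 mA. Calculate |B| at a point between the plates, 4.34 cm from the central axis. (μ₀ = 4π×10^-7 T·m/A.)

No conduction current crosses the gap, so I_d there equals the 2.09×10^-4 A in the leads.
∮B·dl = μ₀ I_d,enc with I_d,enc = I_d r²/R² = 5.927×10^-5 A; so B = μ₀ I_d,enc/(2πr) = 2.73×10^-10 T.

2.73×10^-10 T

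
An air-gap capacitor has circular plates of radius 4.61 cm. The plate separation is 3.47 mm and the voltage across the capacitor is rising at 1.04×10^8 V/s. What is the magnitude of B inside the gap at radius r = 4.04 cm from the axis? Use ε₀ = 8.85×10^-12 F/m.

6.73×10^-9 T

I_d = C dV/dt with C = ε₀πR²/d = 1.703×10^-11 F, so I_d = (1.703×10^-11)(1.04×10^8) = 1.771×10^-3 A.
∮B·dl = μ₀ I_d,enc with I_d,enc = I_d r²/R² = 1.360×10^-3 A; so B = μ₀ I_d,enc/(2πr) = 6.73×10^-9 T.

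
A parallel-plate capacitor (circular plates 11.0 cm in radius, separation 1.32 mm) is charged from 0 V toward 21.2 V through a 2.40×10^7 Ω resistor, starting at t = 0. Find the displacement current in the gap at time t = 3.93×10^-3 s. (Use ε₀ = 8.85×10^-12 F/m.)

4.65×10^-7 A

C = ε₀A/d = (8.85×10^-12)(0.03801)/(1.32×10^-3) = 2.548×10^-10 F and τ = RC = 6.115×10^-3 s. I_d in the gap equals the RC charging current.
I_d(t) = (V₀/R) e^(−t/τ) = 8.833×10^-7 · e^(−0.6427) = 4.65×10^-7 A.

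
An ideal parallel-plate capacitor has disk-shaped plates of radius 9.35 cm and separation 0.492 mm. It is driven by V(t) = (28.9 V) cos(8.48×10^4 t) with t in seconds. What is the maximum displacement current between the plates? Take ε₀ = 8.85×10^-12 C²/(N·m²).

1.21×10^-3 A

(dE/dt)_max = V₀ω/d = 4.981×10^9 V/(m·s); ω = 8.48×10^4 rad/s.
I_d,max = ε₀ A (dE/dt)_max = (8.85×10^-12)(0.02746)(4.981×10^9) = 1.21×10^-3 A.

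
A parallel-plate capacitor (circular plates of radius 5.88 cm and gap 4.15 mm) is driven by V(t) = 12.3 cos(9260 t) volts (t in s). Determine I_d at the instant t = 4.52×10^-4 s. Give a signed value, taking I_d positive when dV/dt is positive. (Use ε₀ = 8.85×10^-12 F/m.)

2.28×10^-6 A

dV/dt = (12.3)(9260)·−sin(4.18552) = 9.845×10^4 V/s.
I_d = C dV/dt with C = ε₀A/d = (8.85×10^-12)(0.01086)/(4.15×10^-3) = 2.316×10^-11 F, so I_d = (2.316×10^-11)(9.845×10^4) = 2.28×10^-6 A.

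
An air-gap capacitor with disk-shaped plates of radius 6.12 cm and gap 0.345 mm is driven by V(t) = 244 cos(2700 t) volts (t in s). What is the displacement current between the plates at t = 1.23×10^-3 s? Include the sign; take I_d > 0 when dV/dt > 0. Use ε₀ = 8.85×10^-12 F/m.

C = ε₀A/d = (8.85×10^-12)(0.01177)/(3.45×10^-4) = 3.019×10^-10 F. dV/dt = V₀ω·−sin(ωt); at ωt = 3.321 rad this factor is 0.1784.
I_d = C dV/dt = (3.019×10^-10)(244)(2700)(0.1784) = 3.55×10^-5 A.

3.55×10^-5 A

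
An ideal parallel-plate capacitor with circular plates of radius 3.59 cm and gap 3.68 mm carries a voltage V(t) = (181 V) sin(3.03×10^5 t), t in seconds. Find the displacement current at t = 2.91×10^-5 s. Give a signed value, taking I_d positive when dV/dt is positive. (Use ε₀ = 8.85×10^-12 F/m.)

-4.38×10^-4 A

C = ε₀A/d = (8.85×10^-12)(4.049×10^-3)/(3.68×10^-3) = 9.737×10^-12 F. dV/dt = V₀ω·cos(ωt); at ωt = 8.8173 rad this factor is -0.8211.
I_d = C dV/dt = (9.737×10^-12)(181)(3.03×10^5)(-0.8211) = -4.38×10^-4 A.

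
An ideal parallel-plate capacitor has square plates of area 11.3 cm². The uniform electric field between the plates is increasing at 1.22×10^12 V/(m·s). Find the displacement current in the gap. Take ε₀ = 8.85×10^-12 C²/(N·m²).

The displacement current is ε₀ times dΦ_E/dt = ε₀ A dE/dt = (8.85×10^-12)(1.13×10^-3)(1.22×10^12) = 0.0122 A.

0.0122 A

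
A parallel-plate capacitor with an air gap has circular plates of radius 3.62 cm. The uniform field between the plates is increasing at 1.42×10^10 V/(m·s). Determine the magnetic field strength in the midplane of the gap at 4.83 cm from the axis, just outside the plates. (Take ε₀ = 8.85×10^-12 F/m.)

2.14×10^-9 T

Through the whole plate area (πR² = 4.117×10^-3 m²), I_d = ε₀ πR² dE/dt = 5.174×10^-4 A.
With r > R the enclosed displacement current is the full I_d; B = μ₀ I_d / (2πr) = 2.14×10^-9 T.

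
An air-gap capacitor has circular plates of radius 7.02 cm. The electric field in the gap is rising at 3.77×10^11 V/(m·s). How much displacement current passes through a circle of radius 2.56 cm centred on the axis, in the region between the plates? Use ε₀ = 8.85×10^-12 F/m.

Through the whole plate area (πR² = 0.01548 m²), I_d = ε₀ πR² dE/dt = 0.05165 A.
Since J_d is uniform, the enclosed fraction is (r/R)² = 0.1330, giving I_d,enc = 6.87×10^-3 A.

6.87×10^-3 A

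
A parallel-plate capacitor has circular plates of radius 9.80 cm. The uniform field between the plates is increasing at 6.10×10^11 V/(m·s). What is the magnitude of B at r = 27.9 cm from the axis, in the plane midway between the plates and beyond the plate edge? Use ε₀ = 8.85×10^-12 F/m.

1.17×10^-7 T

I_d = ε₀ dΦ_E/dt = ε₀ πR² (dE/dt) = (8.85×10^-12)(0.03017)(6.10×10^11) = 0.1629 A through the full plate area.
With r > R the enclosed displacement current is the full I_d; B = μ₀ I_d / (2πr) = 1.17×10^-7 T.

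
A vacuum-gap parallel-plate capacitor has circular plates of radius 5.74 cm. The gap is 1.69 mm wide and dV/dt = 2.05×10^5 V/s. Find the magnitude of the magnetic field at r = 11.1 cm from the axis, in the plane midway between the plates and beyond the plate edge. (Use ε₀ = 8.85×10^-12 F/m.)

2.00×10^-11 T

With E = V/d, dE/dt = 1.213×10^8 V/(m·s) and πR² = 0.01035 m², giving I_d = ε₀ πR² dE/dt = 1.111×10^-5 A.
Outside the plates the loop encloses all of I_d, so B·2πr = μ₀ I_d and B = 2.00×10^-11 T.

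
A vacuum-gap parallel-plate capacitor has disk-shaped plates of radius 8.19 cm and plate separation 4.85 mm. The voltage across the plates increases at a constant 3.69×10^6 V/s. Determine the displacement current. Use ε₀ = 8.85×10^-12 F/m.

The field between the plates is E = V/d, so dE/dt = (3.69×10^6)/(4.85×10^-3 m) = 7.608×10^8 V/(m·s).
I_d = ε₀ A (dE/dt) = (8.85×10^-12)(0.02107)(7.608×10^8) = 1.42×10^-4 A.

1.42×10^-4 A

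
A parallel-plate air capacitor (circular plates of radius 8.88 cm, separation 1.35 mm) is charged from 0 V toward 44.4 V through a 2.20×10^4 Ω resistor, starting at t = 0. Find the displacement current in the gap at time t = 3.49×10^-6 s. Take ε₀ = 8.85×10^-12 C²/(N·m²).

C = ε₀A/d = (8.85×10^-12)(0.02477)/(1.35×10^-3) = 1.624×10^-10 F, so τ = RC = 3.573×10^-6 s.
The conduction current is I(t) = (V₀/R) e^(−t/τ), and the displacement current between the plates equals it.
t/τ = 0.9768; I_d = (44.4/2.20×10^4) · e^(−0.9768) = (2.018×10^-3)(0.3765) = 7.60×10^-4 A.

7.60×10^-4 A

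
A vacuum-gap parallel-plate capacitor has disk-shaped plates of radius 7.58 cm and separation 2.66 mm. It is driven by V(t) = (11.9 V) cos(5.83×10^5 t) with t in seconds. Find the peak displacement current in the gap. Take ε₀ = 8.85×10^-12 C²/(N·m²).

(dE/dt)_max = V₀ω/d = 2.608×10^9 V/(m·s); ω = 5.83×10^5 rad/s.
I_d,max = ε₀ A (dE/dt)_max = (8.85×10^-12)(0.01805)(2.608×10^9) = 4.17×10^-4 A.

4.17×10^-4 A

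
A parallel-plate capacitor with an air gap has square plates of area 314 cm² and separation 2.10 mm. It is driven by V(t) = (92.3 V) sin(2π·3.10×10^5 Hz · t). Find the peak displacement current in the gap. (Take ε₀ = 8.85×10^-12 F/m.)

C = ε₀A/d = (8.85×10^-12)(0.0314)/(2.10×10^-3) = 1.323×10^-10 F; ω = 2πf = 1.948×10^6 rad/s.
I_d = C dV/dt, so |I_d|_max = C V₀ ω = (1.323×10^-10)(92.3)(1.948×10^6) = 0.0238 A.

0.0238 A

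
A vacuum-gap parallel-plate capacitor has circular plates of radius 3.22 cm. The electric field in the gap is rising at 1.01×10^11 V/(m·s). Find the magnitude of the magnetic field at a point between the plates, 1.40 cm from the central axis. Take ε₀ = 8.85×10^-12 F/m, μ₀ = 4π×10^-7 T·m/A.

7.86×10^-9 T

Total displacement current: I_d = ε₀(πR²)(dE/dt) = (8.85×10^-12)(3.257×10^-3)(1.01×10^11) = 2.911×10^-3 A.
For r < R the Ampère–Maxwell law gives B(2πr) = μ₀ I_d (r²/R²), so B = μ₀ I_d r/(2πR²) = (4π×10^-7)(2.911×10^-3)(0.0140)/(2π·0.0322²) = 7.86×10^-9 T.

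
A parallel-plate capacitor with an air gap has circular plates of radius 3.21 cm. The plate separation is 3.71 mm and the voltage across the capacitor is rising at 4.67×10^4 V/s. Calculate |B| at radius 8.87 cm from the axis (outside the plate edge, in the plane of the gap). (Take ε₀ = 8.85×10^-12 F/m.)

I_d = C dV/dt with C = ε₀πR²/d = 7.722×10^-12 F, so I_d = (7.722×10^-12)(4.67×10^4) = 3.606×10^-7 A.
With r > R the enclosed displacement current is the full I_d; B = μ₀ I_d / (2πr) = 8.13×10^-13 T.

8.13×10^-13 T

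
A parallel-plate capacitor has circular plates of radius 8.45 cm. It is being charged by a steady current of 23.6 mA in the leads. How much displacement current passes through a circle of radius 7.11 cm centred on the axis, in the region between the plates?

Between the plates the displacement current equals the wire current: I_d = 23.6 mA = 0.0236 A.
The field is uniform, so I_d,enc = I_d (r/R)² = (0.0236)(7.11/8.45)² = 0.0167 A.

0.0167 A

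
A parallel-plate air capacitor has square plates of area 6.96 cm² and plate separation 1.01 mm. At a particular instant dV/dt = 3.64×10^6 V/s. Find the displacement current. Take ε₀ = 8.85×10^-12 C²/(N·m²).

2.22×10^-5 A

The field between the plates is E = V/d, so dE/dt = (3.64×10^6)/(1.01×10^-3 m) = 3.604×10^9 V/(m·s).
I_d = ε₀ A (dE/dt) = (8.85×10^-12)(6.96×10^-4)(3.604×10^9) = 2.22×10^-5 A.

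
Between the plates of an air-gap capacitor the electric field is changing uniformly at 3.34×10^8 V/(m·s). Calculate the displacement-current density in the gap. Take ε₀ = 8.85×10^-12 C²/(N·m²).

2.96×10^-3 A/m²

J_d = ε₀ dE/dt = (8.85×10^-12)(3.34×10^8) = 2.96×10^-3 A/m².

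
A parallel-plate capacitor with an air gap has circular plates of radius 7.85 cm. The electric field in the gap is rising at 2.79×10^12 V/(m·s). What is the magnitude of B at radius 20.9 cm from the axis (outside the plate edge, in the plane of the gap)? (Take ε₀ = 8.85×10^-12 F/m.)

4.57×10^-7 T

I_d = ε₀ dΦ_E/dt = ε₀ πR² (dE/dt) = (8.85×10^-12)(0.01936)(2.79×10^12) = 0.4780 A through the full plate area.
For r ≥ R the full I_d is enclosed: B = μ₀ I_d/(2πr) = (4π×10^-7)(0.4780)/(2π·0.209) = 4.57×10^-7 T.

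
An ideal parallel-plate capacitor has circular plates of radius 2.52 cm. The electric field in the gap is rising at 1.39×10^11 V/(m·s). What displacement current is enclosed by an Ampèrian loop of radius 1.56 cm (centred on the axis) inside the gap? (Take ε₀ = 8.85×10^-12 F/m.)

I_d = ε₀ dΦ_E/dt = ε₀ πR² (dE/dt) = (8.85×10^-12)(1.995×10^-3)(1.39×10^11) = 2.454×10^-3 A through the full plate area.
Through an area πr² the displacement current is I_d·(πr²/πR²) = I_d (r/R)² = 9.40×10^-4 A.

9.40×10^-4 A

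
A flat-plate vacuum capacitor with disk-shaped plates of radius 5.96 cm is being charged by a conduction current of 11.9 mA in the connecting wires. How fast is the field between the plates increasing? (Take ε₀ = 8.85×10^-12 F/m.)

1.20×10^11 V/(m·s)

The displacement current between the plates equals the conduction current, I_d = 11.9 mA.
Since I_d = ε₀ A dE/dt, dE/dt = I_d/(ε₀A) = (0.0119)/((8.85×10^-12)(0.01116)) = 1.20×10^11 V/(m·s).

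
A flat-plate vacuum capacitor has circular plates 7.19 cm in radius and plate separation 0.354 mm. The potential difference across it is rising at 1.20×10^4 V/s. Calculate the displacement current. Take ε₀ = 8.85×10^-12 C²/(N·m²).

The displacement current equals the charging current C dV/dt. With C = ε₀A/d = (8.85×10^-12)(0.01624)/(3.54×10^-4) = 4.060×10^-10 F, I_d = (4.060×10^-10)(1.20×10^4) = 4.87×10^-6 A.

4.87×10^-6 A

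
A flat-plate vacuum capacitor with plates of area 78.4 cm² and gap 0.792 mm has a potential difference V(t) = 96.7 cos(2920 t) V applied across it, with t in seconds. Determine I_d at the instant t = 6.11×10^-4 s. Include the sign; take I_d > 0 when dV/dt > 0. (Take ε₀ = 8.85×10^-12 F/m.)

-2.42×10^-5 A

dV/dt = (96.7)(2920)·−sin(1.78412) = -2.760×10^5 V/s.
I_d = C dV/dt with C = ε₀A/d = (8.85×10^-12)(7.84×10^-3)/(7.92×10^-4) = 8.761×10^-11 F, so I_d = (8.761×10^-11)(-2.760×10^5) = -2.42×10^-5 A.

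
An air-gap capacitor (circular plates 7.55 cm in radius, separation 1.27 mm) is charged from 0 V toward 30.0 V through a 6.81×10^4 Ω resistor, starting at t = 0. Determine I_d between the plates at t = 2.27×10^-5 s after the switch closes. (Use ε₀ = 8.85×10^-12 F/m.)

3.05×10^-5 A

C = ε₀A/d = (8.85×10^-12)(0.01791)/(1.27×10^-3) = 1.248×10^-10 F and τ = RC = 8.499×10^-6 s. I_d in the gap equals the RC charging current.
I_d(t) = (V₀/R) e^(−t/τ) = 4.405×10^-4 · e^(−2.671) = 3.05×10^-5 A.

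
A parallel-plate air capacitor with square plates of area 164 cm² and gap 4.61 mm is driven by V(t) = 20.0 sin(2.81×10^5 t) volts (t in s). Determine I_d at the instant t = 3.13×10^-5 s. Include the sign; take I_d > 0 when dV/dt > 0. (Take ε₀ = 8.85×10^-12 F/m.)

-1.43×10^-4 A

C = ε₀A/d = (8.85×10^-12)(0.0164)/(4.61×10^-3) = 3.148×10^-11 F. dV/dt = V₀ω·cos(ωt); at ωt = 8.7953 rad this factor is -0.8083.
I_d = C dV/dt = (3.148×10^-11)(20.0)(2.81×10^5)(-0.8083) = -1.43×10^-4 A.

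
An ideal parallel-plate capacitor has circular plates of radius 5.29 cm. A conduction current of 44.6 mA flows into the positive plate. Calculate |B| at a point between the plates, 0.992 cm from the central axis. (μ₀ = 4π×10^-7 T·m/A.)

3.16×10^-8 T

By continuity the displacement current in the gap matches the conduction current: I_d = 0.0446 A.
For r < R the Ampère–Maxwell law gives B(2πr) = μ₀ I_d (r²/R²), so B = μ₀ I_d r/(2πR²) = (4π×10^-7)(0.0446)(9.92×10^-3)/(2π·0.0529²) = 3.16×10^-8 T.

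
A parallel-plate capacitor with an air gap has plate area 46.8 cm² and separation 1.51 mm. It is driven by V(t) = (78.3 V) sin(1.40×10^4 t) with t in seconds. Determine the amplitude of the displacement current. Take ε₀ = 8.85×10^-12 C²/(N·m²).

(dE/dt)_max = V₀ω/d = 7.260×10^8 V/(m·s); ω = 1.40×10^4 rad/s.
I_d,max = ε₀ A (dE/dt)_max = (8.85×10^-12)(4.68×10^-3)(7.260×10^8) = 3.01×10^-5 A.

3.01×10^-5 A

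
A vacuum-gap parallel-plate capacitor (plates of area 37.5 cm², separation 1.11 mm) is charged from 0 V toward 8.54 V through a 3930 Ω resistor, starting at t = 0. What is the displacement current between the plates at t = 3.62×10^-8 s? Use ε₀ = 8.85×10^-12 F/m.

1.60×10^-3 A

C = ε₀A/d = (8.85×10^-12)(3.75×10^-3)/(1.11×10^-3) = 2.990×10^-11 F and τ = RC = 1.175×10^-7 s. I_d in the gap equals the RC charging current.
I_d(t) = (V₀/R) e^(−t/τ) = 2.173×10^-3 · e^(−0.3081) = 1.60×10^-3 A.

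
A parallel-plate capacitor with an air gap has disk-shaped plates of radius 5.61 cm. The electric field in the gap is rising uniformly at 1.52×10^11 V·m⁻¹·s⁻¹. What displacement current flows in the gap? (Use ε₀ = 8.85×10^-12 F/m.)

The displacement current is ε₀ times dΦ_E/dt = ε₀ A dE/dt = (8.85×10^-12)(9.887×10^-3)(1.52×10^11) = 0.0133 A.

0.0133 A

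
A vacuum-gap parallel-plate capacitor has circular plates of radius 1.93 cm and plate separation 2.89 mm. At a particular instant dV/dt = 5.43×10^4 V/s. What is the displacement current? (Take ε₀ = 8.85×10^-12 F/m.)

1.95×10^-7 A

C = ε₀A/d = (8.85×10^-12)(1.170×10^-3)/(2.89×10^-3) = 3.583×10^-12 F.
I_d = C dV/dt = (3.583×10^-12)(5.43×10^4) = 1.95×10^-7 A.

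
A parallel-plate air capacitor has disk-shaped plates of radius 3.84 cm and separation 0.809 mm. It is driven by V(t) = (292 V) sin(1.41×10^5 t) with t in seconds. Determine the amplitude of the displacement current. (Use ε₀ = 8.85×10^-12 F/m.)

C = ε₀A/d = (8.85×10^-12)(4.632×10^-3)/(8.09×10^-4) = 5.067×10^-11 F; ω = 1.41×10^5 rad/s.
I_d = C dV/dt, so |I_d|_max = C V₀ ω = (5.067×10^-11)(292)(1.41×10^5) = 2.09×10^-3 A.

2.09×10^-3 A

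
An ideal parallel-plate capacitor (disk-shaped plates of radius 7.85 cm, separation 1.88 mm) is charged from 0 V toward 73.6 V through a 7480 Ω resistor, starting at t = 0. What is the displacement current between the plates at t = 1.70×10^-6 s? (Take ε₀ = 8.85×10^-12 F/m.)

C = ε₀A/d = (8.85×10^-12)(0.01936)/(1.88×10^-3) = 9.114×10^-11 F, so τ = RC = 6.817×10^-7 s.
The conduction current is I(t) = (V₀/R) e^(−t/τ), and the displacement current between the plates equals it.
t/τ = 2.494; I_d = (73.6/7480) · e^(−2.494) = (9.840×10^-3)(0.08258) = 8.13×10^-4 A.

8.13×10^-4 A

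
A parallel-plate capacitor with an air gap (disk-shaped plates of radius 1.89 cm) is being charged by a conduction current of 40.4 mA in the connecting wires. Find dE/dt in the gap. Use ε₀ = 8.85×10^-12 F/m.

Charge continuity gives I_d = I = 0.0404 A between the plates.
Then dE/dt = I_d/(ε₀A) = 4.07×10^12 V/(m·s).

4.07×10^12 V/(m·s)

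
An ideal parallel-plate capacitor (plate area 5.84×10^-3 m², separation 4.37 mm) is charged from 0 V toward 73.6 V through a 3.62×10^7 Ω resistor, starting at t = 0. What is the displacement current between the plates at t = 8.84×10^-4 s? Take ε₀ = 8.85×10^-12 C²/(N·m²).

2.58×10^-7 A

C = ε₀A/d = (8.85×10^-12)(5.84×10^-3)/(4.37×10^-3) = 1.183×10^-11 F and τ = RC = 4.282×10^-4 s. I_d in the gap equals the RC charging current.
I_d(t) = (V₀/R) e^(−t/τ) = 2.033×10^-6 · e^(−2.064) = 2.58×10^-7 A.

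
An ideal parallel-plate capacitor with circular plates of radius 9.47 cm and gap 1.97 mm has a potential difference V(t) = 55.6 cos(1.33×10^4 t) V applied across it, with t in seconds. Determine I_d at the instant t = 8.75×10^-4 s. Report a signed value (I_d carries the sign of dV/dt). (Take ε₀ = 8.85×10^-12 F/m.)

7.50×10^-5 A

C = ε₀A/d = (8.85×10^-12)(0.02817)/(1.97×10^-3) = 1.266×10^-10 F. dV/dt = V₀ω·−sin(ωt); at ωt = 11.6375 rad this factor is 0.8009.
I_d = C dV/dt = (1.266×10^-10)(55.6)(1.33×10^4)(0.8009) = 7.50×10^-5 A.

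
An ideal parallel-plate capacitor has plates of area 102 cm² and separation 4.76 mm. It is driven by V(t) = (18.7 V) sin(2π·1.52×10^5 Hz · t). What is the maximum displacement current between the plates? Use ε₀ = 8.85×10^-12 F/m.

3.39×10^-4 A

(dE/dt)_max = V₀ω/d = 3.752×10^9 V/(m·s); ω = 2πf = 9.550×10^5 rad/s.
I_d,max = ε₀ A (dE/dt)_max = (8.85×10^-12)(0.0102)(3.752×10^9) = 3.39×10^-4 A.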